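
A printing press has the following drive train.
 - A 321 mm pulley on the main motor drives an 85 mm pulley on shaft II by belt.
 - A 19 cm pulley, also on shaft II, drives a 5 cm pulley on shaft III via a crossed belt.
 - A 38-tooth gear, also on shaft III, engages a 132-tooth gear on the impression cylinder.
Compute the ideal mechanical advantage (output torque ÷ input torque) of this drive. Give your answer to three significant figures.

0.242

Each stage contributes driven/driver: belt 85/321 = 0.2648, belt 5/19 = 0.26316, gear mesh 132/38 = 3.4737.
Overall: 0.2648 × 0.26316 × 3.4737 = 0.24206.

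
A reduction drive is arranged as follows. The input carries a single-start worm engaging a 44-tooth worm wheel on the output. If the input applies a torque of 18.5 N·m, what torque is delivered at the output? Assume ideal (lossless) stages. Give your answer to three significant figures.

814 N·m

worm 44/1 = 44 → τ = 18.5·44 = 814 N·m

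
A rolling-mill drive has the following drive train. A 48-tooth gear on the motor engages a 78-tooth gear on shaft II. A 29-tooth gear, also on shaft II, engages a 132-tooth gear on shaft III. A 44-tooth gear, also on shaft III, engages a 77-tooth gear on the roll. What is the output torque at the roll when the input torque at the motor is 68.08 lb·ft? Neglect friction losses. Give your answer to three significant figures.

881 lb·ft

After the gear mesh (78/48): 68.08 × 1.625 = 110.63 lb·ft
After the gear mesh (132/29): 110.63 × 4.5517 = 503.56 lb·ft
After the gear mesh (77/44): 503.56 × 1.75 = 881.23 lb·ft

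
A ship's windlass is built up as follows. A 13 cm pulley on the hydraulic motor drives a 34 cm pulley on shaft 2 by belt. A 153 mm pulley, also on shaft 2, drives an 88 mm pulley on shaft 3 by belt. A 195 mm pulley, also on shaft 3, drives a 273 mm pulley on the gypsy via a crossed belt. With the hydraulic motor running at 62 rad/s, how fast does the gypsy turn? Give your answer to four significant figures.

belt 34/13 = 2.6154 → 62/2.6154 = 23.706 rad/s
belt 88/153 = 0.57516 → 23.706/0.57516 = 41.216 rad/s
belt 273/195 = 1.4 → 41.216/1.4 = 29.44 rad/s

29.44 rad/s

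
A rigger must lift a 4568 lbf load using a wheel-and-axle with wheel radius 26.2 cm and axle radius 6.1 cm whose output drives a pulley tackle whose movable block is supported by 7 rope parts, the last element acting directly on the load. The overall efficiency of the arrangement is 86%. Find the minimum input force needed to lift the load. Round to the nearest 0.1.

176.7 lbf

Wheel-and-axle MA = R/r = 26.2/6.1 = 4.2951.
Block-and-tackle MA = number of supporting rope parts = 7.
Combined ideal MA = 4.2951 × 7 = 30.066.
Actual MA = 30.066 × 0.86 = 25.856.
Effort = load / actual MA = 4568 / 25.856 = 176.67 lbf.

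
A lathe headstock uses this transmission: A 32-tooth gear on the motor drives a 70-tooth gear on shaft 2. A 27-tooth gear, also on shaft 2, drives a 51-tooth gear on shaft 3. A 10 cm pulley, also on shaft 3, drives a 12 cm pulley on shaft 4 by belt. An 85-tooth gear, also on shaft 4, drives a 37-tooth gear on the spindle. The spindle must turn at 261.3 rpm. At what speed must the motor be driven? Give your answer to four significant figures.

Overall ratio R = 2.1875 × 1.8889 × 1.2 × 0.43529 = 2.1583.
Required input speed = output speed × R = 261.3 × 2.1583 = 563.97 rpm.

564.0 rpm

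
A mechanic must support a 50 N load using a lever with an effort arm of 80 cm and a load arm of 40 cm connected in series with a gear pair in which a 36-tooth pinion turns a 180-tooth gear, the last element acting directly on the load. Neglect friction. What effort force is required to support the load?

Lever MA = effort arm / load arm = 80/40 = 2.
Gear pair MA = 180/36 = 5.
Combined ideal MA = 2 × 5 = 10.
Effort = load / MA = 50 / 10 = 5 N.

5 N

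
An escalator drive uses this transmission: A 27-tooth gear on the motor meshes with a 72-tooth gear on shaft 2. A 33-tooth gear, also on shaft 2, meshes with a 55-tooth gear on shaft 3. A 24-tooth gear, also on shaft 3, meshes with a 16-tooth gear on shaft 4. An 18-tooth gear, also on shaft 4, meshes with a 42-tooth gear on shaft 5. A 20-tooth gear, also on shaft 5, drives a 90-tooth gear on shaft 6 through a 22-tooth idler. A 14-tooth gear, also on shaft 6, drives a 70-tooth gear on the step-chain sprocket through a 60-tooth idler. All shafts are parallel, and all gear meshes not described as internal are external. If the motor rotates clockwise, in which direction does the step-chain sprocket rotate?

clockwise

the motor → shaft 2: external mesh, 1 reversal → CCW.
shaft 2 → shaft 3: external mesh, 1 reversal → CW.
shaft 3 → shaft 4: external mesh, 1 reversal → CCW.
shaft 4 → shaft 5: external mesh, 1 reversal → CW.
shaft 5 → shaft 6: driver → idler → driven is 2 external meshes, 2 reversals → CW.
shaft 6 → the step-chain sprocket: driver → idler → driven is 2 external meshes, 2 reversals → CW.
8 reversals in total — an even number — so the step-chain sprocket turns the same way as the motor.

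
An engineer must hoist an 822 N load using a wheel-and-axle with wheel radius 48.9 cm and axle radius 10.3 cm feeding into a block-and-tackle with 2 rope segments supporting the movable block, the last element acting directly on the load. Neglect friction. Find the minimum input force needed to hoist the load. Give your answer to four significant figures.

86.57 N

Wheel-and-axle MA = R/r = 48.9/10.3 = 4.7476.
Block-and-tackle MA = number of supporting rope parts = 2.
Combined ideal MA = 4.7476 × 2 = 9.4951.
Effort = load / MA = 822 / 9.4951 = 86.571 N.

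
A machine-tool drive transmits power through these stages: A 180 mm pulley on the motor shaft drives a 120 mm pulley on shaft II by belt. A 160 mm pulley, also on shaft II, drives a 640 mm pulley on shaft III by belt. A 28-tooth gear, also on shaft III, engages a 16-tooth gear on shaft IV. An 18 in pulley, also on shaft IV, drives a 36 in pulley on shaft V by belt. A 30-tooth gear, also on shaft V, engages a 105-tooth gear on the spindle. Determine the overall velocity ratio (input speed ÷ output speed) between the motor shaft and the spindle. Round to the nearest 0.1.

Each stage contributes driven/driver: belt 120/180 = 0.66667, belt 640/160 = 4, gear mesh 16/28 = 0.57143, belt 36/18 = 2, gear mesh 105/30 = 3.5.
Overall: 0.66667 × 4 × 0.57143 × 2 × 3.5 = 10.667.

10.7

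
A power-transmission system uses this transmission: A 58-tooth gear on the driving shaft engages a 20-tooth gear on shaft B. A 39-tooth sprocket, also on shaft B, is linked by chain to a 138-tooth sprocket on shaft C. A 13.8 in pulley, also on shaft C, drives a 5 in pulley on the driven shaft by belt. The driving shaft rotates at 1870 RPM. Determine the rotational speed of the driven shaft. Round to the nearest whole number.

4230 RPM

the driving shaft → shaft B (gear mesh, 20/58): 1870 ÷ 0.34483 = 5423 RPM
shaft B → shaft C (chain, 138/39): 5423 ÷ 3.5385 = 1532.6 RPM
shaft C → the driven shaft (belt, 5/13.8): 1532.6 ÷ 0.36232 = 4229.9 RPM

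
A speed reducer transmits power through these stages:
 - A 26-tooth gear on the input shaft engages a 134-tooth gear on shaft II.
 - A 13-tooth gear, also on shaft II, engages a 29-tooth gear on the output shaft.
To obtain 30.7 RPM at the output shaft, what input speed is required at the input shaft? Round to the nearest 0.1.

353.0 RPM

Overall ratio R = 5.1538 × 2.2308 = 11.497.
Required input speed = output speed × R = 30.7 × 11.497 = 352.96 RPM.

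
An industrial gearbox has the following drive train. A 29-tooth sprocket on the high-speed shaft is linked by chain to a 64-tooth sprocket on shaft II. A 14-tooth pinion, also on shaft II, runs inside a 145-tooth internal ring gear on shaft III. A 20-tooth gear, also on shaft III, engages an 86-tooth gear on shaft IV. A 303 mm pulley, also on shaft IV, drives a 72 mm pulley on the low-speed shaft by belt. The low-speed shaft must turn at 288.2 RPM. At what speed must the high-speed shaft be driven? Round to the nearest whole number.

Overall ratio R = 2.2069 × 10.357 × 4.3 × 0.23762 = 23.355.
Required input speed = output speed × R = 288.2 × 23.355 = 6730.9 RPM.

6731 RPM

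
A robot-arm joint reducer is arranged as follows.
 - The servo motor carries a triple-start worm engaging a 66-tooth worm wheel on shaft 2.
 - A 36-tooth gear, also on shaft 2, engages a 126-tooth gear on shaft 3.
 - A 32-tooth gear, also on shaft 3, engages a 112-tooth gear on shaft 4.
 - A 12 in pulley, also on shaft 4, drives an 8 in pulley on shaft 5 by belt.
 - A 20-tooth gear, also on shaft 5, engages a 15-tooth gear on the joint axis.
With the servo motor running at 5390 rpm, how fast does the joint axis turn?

40 rpm

Worm: ratio = 66/3 = 22, so shaft 2 turns at 5390 / 22 = 245 rpm.
Gear mesh: ratio = 126/36 = 3.5, so shaft 3 turns at 245 / 3.5 = 70 rpm.
Gear mesh: ratio = 112/32 = 3.5, so shaft 4 turns at 70 / 3.5 = 20 rpm.
Belt: ratio = 8/12 = 0.66667, so shaft 5 turns at 20 / 0.66667 = 30 rpm.
Gear mesh: ratio = 15/20 = 0.75, so the joint axis turns at 30 / 0.75 = 40 rpm.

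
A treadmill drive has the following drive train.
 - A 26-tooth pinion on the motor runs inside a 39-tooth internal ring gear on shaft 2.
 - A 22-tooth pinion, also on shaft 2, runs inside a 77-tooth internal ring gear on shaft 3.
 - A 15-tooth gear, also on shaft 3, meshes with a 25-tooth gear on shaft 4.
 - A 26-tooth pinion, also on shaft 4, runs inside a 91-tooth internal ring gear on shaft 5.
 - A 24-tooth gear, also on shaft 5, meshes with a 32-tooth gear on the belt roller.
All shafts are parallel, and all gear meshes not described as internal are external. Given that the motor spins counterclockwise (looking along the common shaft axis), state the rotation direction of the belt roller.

counterclockwise

the motor → shaft 2: internal mesh, same direction → CCW.
shaft 2 → shaft 3: internal mesh, same direction → CCW.
shaft 3 → shaft 4: external mesh, 1 reversal → CW.
shaft 4 → shaft 5: internal mesh, same direction → CW.
shaft 5 → the belt roller: external mesh, 1 reversal → CCW.
2 reversals in total — an even number — so the belt roller turns the same way as the motor.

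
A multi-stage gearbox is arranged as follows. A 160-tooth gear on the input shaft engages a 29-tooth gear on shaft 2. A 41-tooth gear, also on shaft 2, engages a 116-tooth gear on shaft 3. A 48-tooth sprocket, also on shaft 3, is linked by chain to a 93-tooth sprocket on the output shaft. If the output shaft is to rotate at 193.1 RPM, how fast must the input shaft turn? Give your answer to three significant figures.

192 RPM

Overall ratio R = 0.18125 × 2.8293 × 1.9375 = 0.99356.
Required input speed = output speed × R = 193.1 × 0.99356 = 191.86 RPM.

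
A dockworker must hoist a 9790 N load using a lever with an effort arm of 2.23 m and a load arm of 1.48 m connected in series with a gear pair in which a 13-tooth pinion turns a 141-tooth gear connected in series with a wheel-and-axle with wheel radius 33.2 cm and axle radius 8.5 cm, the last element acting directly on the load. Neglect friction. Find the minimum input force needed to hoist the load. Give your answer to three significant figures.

153 N

Lever MA = effort arm / load arm = 2.23/1.48 = 1.5068.
Gear pair MA = 141/13 = 10.846.
Wheel-and-axle MA = R/r = 33.2/8.5 = 3.9059.
Combined ideal MA = 1.5068 × 10.846 × 3.9059 = 63.832.
Effort = load / MA = 9790 / 63.832 = 153.37 N.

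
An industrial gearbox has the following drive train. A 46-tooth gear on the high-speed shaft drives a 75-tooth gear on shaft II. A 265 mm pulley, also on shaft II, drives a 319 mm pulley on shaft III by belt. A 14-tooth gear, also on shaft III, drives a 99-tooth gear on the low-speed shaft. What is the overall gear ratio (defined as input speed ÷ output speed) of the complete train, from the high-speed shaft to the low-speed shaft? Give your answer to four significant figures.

Each stage contributes driven/driver: gear mesh 75/46 = 1.6304, belt 319/265 = 1.2038, gear mesh 99/14 = 7.0714.
Overall: 1.6304 × 1.2038 × 7.0714 = 13.879.

13.88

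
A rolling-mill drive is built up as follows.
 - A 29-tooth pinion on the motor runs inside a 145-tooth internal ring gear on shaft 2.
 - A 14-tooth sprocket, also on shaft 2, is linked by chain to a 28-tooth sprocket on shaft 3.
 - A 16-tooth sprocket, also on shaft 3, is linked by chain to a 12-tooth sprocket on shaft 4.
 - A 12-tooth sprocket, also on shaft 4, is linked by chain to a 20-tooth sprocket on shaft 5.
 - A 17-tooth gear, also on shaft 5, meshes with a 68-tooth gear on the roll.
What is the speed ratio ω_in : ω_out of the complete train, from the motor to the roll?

50

Each stage contributes driven/driver: internal gear 145/29 = 5, chain 28/14 = 2, chain 12/16 = 0.75, chain 20/12 = 1.6667, gear mesh 68/17 = 4.
Overall: 5 × 2 × 0.75 × 1.6667 × 4 = 50.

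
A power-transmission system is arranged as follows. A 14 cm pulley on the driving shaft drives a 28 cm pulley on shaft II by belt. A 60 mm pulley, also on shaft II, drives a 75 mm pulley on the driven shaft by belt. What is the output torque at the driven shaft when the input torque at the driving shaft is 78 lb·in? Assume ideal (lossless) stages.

belt 28/14 = 2 → τ = 78·2 = 156 lb·in
belt 75/60 = 1.25 → τ = 156·1.25 = 195 lb·in

195 lb·in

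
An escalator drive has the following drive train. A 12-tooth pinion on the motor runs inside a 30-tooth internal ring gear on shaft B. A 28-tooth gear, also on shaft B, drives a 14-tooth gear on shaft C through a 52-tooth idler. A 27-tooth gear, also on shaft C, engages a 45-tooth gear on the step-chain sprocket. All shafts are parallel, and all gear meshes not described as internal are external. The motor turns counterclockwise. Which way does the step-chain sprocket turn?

clockwise

the motor → shaft B: internal mesh, same direction → CCW.
shaft B → shaft C: driver → idler → driven is 2 external meshes, 2 reversals → CCW.
shaft C → the step-chain sprocket: external mesh, 1 reversal → CW.
3 reversals in total — an odd number — so the step-chain sprocket turns opposite to the motor.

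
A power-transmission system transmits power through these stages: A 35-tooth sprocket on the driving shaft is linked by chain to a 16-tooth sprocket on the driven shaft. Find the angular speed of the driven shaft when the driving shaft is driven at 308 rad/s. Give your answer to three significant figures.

674 rad/s

the driving shaft → the driven shaft (chain, 16/35): 308 ÷ 0.45714 = 673.75 rad/s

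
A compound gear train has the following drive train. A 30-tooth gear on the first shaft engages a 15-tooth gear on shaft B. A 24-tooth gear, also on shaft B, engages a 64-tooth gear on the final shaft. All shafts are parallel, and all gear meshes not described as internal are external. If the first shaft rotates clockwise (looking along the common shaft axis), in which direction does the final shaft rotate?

clockwise

the first shaft → shaft B: external mesh, 1 reversal → CCW.
shaft B → the final shaft: external mesh, 1 reversal → CW.
2 reversals in total — an even number — so the final shaft turns the same way as the first shaft.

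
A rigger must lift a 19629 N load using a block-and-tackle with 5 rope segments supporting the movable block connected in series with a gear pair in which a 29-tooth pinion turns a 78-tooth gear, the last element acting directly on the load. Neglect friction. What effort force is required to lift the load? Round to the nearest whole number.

Block-and-tackle MA = number of supporting rope parts = 5.
Gear pair MA = 78/29 = 2.6897.
Combined ideal MA = 5 × 2.6897 = 13.448.
Effort = load / MA = 19629 / 13.448 = 1459.6 N.

1460 N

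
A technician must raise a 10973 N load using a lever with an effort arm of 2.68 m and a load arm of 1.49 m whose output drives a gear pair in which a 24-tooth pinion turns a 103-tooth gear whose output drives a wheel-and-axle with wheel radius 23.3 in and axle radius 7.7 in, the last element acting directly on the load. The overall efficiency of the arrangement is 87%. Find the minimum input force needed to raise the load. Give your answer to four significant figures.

Lever MA = effort arm / load arm = 2.68/1.49 = 1.7987.
Gear pair MA = 103/24 = 4.2917.
Wheel-and-axle MA = R/r = 23.3/7.7 = 3.026.
Combined ideal MA = 1.7987 × 4.2917 × 3.026 = 23.358.
Actual MA = 23.358 × 0.87 = 20.322.
Effort = load / actual MA = 10973 / 20.322 = 539.97 N.

540.0 N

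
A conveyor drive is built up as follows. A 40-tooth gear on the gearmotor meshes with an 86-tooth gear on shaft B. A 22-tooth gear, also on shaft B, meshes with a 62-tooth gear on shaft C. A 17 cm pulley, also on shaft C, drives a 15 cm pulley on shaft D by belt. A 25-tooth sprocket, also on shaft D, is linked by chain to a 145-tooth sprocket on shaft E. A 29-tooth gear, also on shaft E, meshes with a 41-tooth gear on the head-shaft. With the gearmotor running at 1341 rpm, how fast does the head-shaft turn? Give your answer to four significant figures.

30.59 rpm

the gearmotor → shaft B (gear mesh, 86/40): 1341 ÷ 2.15 = 623.72 rpm
shaft B → shaft C (gear mesh, 62/22): 623.72 ÷ 2.8182 = 221.32 rpm
shaft C → shaft D (belt, 15/17): 221.32 ÷ 0.88235 = 250.83 rpm
shaft D → shaft E (chain, 145/25): 250.83 ÷ 5.8 = 43.247 rpm
shaft E → the head-shaft (gear mesh, 41/29): 43.247 ÷ 1.4138 = 30.589 rpm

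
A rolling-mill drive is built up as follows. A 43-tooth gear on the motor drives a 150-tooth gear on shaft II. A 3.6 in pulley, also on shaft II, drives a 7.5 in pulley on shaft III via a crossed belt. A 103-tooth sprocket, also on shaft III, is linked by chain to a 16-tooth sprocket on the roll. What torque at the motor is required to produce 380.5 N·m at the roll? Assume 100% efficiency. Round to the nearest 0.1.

337.0 N·m

Overall ratio R = 3.4884 × 2.0833 × 0.15534 = 1.1289.
Input torque = output torque / R = 380.5 / 1.1289 = 337.05 N·m.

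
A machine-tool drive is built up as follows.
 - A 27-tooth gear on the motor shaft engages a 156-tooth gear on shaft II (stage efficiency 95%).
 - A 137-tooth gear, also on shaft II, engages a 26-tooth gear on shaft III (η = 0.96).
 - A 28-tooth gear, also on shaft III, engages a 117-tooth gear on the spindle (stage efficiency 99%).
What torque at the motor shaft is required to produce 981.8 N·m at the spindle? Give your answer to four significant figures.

Overall ratio R = 5.7778 × 0.18978 × 4.1786 = 4.5819; overall efficiency η = 0.95 × 0.96 × 0.99 = 0.9029.
Input torque = output torque / (R × η) = 981.8 / (4.5819 × 0.9029) = 237.33 N·m.

237.3 N·m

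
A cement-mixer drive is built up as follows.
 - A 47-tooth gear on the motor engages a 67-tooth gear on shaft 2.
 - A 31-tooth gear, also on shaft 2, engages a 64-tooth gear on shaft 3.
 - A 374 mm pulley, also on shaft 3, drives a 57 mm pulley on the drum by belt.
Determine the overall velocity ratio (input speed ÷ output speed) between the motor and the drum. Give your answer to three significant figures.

0.449

Each stage contributes driven/driver: gear mesh 67/47 = 1.4255, gear mesh 64/31 = 2.0645, belt 57/374 = 0.15241.
Overall: 1.4255 × 2.0645 × 0.15241 = 0.44854.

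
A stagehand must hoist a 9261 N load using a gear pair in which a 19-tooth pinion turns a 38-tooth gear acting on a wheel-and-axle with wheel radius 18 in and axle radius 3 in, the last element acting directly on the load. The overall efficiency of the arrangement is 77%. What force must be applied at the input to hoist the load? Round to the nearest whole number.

1002 N

Gear pair MA = 38/19 = 2.
Wheel-and-axle MA = R/r = 18/3 = 6.
Combined ideal MA = 2 × 6 = 12.
Actual MA = 12 × 0.77 = 9.24.
Effort = load / actual MA = 9261 / 9.24 = 1002.3 N.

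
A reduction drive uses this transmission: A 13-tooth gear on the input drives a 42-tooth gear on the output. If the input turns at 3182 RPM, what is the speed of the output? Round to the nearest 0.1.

984.9 RPM

the input → the output (gear mesh, 42/13): 3182 ÷ 3.2308 = 984.9 RPM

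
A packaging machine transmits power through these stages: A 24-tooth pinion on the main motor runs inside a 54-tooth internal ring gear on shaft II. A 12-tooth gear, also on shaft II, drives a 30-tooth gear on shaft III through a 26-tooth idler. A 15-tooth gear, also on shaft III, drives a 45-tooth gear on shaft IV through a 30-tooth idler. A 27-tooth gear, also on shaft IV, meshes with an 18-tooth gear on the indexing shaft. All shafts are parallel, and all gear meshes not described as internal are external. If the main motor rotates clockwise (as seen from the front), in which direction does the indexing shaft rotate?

counterclockwise

the main motor → shaft II: internal mesh, same direction → CW.
shaft II → shaft III: driver → idler → driven is 2 external meshes, 2 reversals → CW.
shaft III → shaft IV: driver → idler → driven is 2 external meshes, 2 reversals → CW.
shaft IV → the indexing shaft: external mesh, 1 reversal → CCW.
5 reversals in total — an odd number — so the indexing shaft turns opposite to the main motor.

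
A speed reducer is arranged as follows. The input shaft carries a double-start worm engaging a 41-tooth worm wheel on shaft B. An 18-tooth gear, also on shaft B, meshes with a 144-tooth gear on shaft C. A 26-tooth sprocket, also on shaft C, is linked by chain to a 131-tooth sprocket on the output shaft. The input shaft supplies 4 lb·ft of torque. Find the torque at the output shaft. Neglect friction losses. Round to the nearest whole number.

3305 lb·ft

Worm: ratio = 41/2 = 20.5; torque at shaft B = 4 × 20.5 = 82 lb·ft.
Gear mesh: ratio = 144/18 = 8; torque at shaft C = 82 × 8 = 656 lb·ft.
Chain: ratio = 131/26 = 5.0385; torque at the output shaft = 656 × 5.0385 = 3305.2 lb·ft.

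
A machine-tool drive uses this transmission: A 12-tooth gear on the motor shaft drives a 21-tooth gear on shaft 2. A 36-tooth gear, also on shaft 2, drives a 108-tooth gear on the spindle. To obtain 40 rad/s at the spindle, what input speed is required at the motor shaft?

210 rad/s

Overall ratio R = 1.75 × 3 = 5.25.
Required input speed = output speed × R = 40 × 5.25 = 210 rad/s.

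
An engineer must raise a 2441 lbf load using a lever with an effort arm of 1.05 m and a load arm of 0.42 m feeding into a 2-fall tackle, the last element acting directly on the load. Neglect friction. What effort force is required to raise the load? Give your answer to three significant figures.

488 lbf

Lever MA = effort arm / load arm = 1.05/0.42 = 2.5.
Block-and-tackle MA = number of supporting rope parts = 2.
Combined ideal MA = 2.5 × 2 = 5.
Effort = load / MA = 2441 / 5 = 488.2 lbf.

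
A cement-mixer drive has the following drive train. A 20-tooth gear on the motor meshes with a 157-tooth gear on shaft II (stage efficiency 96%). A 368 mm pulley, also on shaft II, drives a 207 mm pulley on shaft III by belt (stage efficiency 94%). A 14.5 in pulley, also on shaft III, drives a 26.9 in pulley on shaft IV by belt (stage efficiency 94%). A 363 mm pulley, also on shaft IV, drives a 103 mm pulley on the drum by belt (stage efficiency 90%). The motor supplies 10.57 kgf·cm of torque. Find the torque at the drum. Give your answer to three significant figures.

18.8 kgf·cm

Gear mesh: ratio = 157/20 = 7.85; torque at shaft II = 10.57 × 7.85 × 0.96 = 79.656 kgf·cm.
Belt: ratio = 207/368 = 0.5625; torque at shaft III = 79.656 × 0.5625 × 0.94 = 42.118 kgf·cm.
Belt: ratio = 26.9/14.5 = 1.8552; torque at shaft IV = 42.118 × 1.8552 × 0.94 = 73.448 kgf·cm.
Belt: ratio = 103/363 = 0.28375; torque at the drum = 73.448 × 0.28375 × 0.90 = 18.756 kgf·cm.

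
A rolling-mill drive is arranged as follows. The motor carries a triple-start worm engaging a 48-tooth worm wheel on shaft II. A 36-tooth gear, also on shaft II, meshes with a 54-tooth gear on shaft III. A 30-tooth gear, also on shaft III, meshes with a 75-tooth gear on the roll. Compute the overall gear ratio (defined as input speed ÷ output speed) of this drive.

60

Each stage contributes driven/driver: worm 48/3 = 16, gear mesh 54/36 = 1.5, gear mesh 75/30 = 2.5.
Overall: 16 × 1.5 × 2.5 = 60.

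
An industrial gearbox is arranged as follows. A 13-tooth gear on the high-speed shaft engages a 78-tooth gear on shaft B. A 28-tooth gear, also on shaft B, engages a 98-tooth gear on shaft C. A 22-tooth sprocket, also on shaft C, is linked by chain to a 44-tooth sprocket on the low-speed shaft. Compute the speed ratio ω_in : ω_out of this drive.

42

Each stage contributes driven/driver: gear mesh 78/13 = 6, gear mesh 98/28 = 3.5, chain 44/22 = 2.
Overall: 6 × 3.5 × 2 = 42.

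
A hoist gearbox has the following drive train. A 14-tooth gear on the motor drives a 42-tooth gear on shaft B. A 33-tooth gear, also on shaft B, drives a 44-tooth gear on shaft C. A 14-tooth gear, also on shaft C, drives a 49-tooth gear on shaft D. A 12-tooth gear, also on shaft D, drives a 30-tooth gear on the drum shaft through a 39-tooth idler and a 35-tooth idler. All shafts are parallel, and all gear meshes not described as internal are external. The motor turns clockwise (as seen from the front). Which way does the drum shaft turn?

clockwise

the motor → shaft B: external mesh, 1 reversal → CCW.
shaft B → shaft C: external mesh, 1 reversal → CW.
shaft C → shaft D: external mesh, 1 reversal → CCW.
shaft D → the drum shaft: driver → idler → idler → driven is 3 external meshes, 3 reversals → CW.
6 reversals in total — an even number — so the drum shaft turns the same way as the motor.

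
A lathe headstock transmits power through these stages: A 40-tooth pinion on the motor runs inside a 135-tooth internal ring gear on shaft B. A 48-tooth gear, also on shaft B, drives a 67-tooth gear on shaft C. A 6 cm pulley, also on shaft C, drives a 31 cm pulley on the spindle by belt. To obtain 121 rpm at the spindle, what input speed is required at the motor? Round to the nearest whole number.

2945 rpm

Overall ratio R = 3.375 × 1.3958 × 5.1667 = 24.34.
Required input speed = output speed × R = 121 × 24.34 = 2945.1 rpm.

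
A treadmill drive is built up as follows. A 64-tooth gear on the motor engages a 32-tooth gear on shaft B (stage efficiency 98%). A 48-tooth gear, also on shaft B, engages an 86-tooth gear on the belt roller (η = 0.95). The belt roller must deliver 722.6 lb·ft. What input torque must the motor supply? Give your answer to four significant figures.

Overall ratio R = 0.5 × 1.7917 = 0.89583; overall efficiency η = 0.98 × 0.95 = 0.9310.
Input torque = output torque / (R × η) = 722.6 / (0.89583 × 0.9310) = 866.41 lb·ft.

866.4 lb·ft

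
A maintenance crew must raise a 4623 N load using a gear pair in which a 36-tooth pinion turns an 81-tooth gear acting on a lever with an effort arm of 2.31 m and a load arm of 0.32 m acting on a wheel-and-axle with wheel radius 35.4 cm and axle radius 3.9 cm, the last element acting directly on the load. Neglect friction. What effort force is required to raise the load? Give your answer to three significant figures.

Gear pair MA = 81/36 = 2.25.
Lever MA = effort arm / load arm = 2.31/0.32 = 7.2188.
Wheel-and-axle MA = R/r = 35.4/3.9 = 9.0769.
Combined ideal MA = 2.25 × 7.2188 × 9.0769 = 147.43.
Effort = load / MA = 4623 / 147.43 = 31.357 N.

31.4 N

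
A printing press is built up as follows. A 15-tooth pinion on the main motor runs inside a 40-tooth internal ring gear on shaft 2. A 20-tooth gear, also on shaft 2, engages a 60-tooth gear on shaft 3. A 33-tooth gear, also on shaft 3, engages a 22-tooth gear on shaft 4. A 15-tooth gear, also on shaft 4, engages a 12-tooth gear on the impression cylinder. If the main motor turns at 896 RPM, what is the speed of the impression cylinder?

210 RPM

the main motor → shaft 2 (internal gear, 40/15): 896 ÷ 2.6667 = 336 RPM
shaft 2 → shaft 3 (gear mesh, 60/20): 336 ÷ 3 = 112 RPM
shaft 3 → shaft 4 (gear mesh, 22/33): 112 ÷ 0.66667 = 168 RPM
shaft 4 → the impression cylinder (gear mesh, 12/15): 168 ÷ 0.8 = 210 RPM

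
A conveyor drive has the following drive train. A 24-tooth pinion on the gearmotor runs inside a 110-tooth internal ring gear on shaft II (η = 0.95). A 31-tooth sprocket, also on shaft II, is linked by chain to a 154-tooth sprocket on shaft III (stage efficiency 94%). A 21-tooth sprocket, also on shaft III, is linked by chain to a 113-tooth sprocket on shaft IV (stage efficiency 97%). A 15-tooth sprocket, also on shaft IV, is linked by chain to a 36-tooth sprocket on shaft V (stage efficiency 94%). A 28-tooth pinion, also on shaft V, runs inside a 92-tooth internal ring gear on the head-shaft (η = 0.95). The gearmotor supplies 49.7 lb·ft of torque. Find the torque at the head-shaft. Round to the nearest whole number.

37143 lb·ft

After the internal gear (110/24): 49.7 × 4.5833 × 0.95 = 216.4 lb·ft
After the chain (154/31): 216.4 × 4.9677 × 0.94 = 1010.5 lb·ft
After the chain (113/21): 1010.5 × 5.381 × 0.97 = 5274.5 lb·ft
After the chain (36/15): 5274.5 × 2.4 × 0.94 = 11899 lb·ft
After the internal gear (92/28): 11899 × 3.2857 × 0.95 = 37143 lb·ft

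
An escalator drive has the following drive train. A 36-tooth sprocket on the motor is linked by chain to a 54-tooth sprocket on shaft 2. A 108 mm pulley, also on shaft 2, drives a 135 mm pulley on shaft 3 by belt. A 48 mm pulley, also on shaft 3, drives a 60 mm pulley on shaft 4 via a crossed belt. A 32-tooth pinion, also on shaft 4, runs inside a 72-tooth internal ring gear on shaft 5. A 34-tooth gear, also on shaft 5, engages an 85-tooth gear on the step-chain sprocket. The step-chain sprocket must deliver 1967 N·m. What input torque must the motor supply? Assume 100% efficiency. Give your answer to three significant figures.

149 N·m

Overall ratio R = 1.5 × 1.25 × 1.25 × 2.25 × 2.5 = 13.184.
Input torque = output torque / R = 1967 / 13.184 = 149.2 N·m.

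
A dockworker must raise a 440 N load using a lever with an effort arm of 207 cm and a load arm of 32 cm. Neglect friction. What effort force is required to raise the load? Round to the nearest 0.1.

Lever MA = effort arm / load arm = 207/32 = 6.4688.
Effort = load / MA = 440 / 6.4688 = 68.019 N.

68.0 N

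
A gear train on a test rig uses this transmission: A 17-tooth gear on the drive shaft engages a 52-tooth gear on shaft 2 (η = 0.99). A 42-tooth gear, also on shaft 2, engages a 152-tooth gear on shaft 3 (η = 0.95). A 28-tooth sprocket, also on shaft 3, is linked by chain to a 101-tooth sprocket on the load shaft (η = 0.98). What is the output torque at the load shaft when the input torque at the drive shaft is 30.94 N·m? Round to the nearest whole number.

Gear mesh: ratio = 52/17 = 3.0588; torque at shaft 2 = 30.94 × 3.0588 × 0.99 = 93.694 N·m.
Gear mesh: ratio = 152/42 = 3.619; torque at shaft 3 = 93.694 × 3.619 × 0.95 = 322.13 N·m.
Chain: ratio = 101/28 = 3.6071; torque at the load shaft = 322.13 × 3.6071 × 0.98 = 1138.7 N·m.

1139 N·m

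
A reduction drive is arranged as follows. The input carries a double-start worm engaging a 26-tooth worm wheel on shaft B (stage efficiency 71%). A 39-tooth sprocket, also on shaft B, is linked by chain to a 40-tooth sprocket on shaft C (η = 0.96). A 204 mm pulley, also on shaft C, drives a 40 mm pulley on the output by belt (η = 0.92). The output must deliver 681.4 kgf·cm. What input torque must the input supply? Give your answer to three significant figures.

416 kgf·cm

Overall ratio R = 13 × 1.0256 × 0.19608 = 2.6144; overall efficiency η = 0.71 × 0.96 × 0.92 = 0.6271.
Input torque = output torque / (R × η) = 681.4 / (2.6144 × 0.6271) = 415.64 kgf·cm.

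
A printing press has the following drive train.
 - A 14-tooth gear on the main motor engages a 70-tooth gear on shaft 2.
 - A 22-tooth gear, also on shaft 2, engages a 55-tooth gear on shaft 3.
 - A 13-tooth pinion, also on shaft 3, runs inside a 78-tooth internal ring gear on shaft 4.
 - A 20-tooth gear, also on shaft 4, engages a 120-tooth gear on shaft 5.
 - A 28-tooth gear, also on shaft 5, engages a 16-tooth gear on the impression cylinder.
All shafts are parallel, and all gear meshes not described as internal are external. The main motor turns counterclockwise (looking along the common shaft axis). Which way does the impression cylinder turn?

the main motor → shaft 2: external mesh, 1 reversal → CW.
shaft 2 → shaft 3: external mesh, 1 reversal → CCW.
shaft 3 → shaft 4: internal mesh, same direction → CCW.
shaft 4 → shaft 5: external mesh, 1 reversal → CW.
shaft 5 → the impression cylinder: external mesh, 1 reversal → CCW.
4 reversals in total — an even number — so the impression cylinder turns the same way as the main motor.

counterclockwise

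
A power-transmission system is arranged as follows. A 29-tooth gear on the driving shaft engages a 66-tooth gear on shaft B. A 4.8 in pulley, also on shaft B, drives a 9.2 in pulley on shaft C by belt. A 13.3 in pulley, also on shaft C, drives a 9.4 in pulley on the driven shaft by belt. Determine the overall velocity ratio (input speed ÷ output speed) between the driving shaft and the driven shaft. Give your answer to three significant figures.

3.08

Each stage contributes driven/driver: gear mesh 66/29 = 2.2759, belt 9.2/4.8 = 1.9167, belt 9.4/13.3 = 0.70677.
Overall: 2.2759 × 1.9167 × 0.70677 = 3.083.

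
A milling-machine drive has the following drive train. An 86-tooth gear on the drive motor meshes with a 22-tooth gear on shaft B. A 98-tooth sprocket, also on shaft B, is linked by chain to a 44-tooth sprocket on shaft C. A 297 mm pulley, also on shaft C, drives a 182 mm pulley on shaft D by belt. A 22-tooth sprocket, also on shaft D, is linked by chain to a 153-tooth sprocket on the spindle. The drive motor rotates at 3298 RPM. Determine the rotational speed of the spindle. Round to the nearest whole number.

6738 RPM

gear mesh 22/86 = 0.25581 → 3298/0.25581 = 12892 RPM
chain 44/98 = 0.44898 → 12892/0.44898 = 28714 RPM
belt 182/297 = 0.61279 → 28714/0.61279 = 46858 RPM
chain 153/22 = 6.9545 → 46858/6.9545 = 6737.8 RPM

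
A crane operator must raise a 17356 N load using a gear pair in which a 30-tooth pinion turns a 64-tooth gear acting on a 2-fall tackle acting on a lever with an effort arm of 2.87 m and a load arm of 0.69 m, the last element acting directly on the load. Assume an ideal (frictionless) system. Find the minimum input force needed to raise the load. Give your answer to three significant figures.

Gear pair MA = 64/30 = 2.1333.
Block-and-tackle MA = number of supporting rope parts = 2.
Lever MA = effort arm / load arm = 2.87/0.69 = 4.1594.
Combined ideal MA = 2.1333 × 2 × 4.1594 = 17.747.
Effort = load / MA = 17356 / 17.747 = 977.98 N.

978 N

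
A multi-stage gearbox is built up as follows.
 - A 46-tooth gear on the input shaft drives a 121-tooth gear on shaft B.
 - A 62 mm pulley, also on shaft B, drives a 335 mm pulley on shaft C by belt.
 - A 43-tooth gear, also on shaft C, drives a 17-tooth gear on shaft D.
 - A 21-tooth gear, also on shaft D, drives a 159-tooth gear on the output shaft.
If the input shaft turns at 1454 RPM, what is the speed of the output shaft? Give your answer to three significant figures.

gear mesh 121/46 = 2.6304 → 1454/2.6304 = 552.76 RPM
belt 335/62 = 5.4032 → 552.76/5.4032 = 102.3 RPM
gear mesh 17/43 = 0.39535 → 102.3/0.39535 = 258.76 RPM
gear mesh 159/21 = 7.5714 → 258.76/7.5714 = 34.176 RPM

34.2 RPM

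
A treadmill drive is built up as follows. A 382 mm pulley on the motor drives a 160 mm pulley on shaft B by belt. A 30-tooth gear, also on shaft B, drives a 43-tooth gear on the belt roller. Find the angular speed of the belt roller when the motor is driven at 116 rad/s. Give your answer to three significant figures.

193 rad/s

belt 160/382 = 0.41885 → 116/0.41885 = 276.95 rad/s
gear mesh 43/30 = 1.4333 → 276.95/1.4333 = 193.22 rad/s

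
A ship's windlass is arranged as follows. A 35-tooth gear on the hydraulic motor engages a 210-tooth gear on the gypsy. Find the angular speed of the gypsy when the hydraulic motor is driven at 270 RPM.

45 RPM

the hydraulic motor → the gypsy (gear mesh, 210/35): 270 ÷ 6 = 45 RPM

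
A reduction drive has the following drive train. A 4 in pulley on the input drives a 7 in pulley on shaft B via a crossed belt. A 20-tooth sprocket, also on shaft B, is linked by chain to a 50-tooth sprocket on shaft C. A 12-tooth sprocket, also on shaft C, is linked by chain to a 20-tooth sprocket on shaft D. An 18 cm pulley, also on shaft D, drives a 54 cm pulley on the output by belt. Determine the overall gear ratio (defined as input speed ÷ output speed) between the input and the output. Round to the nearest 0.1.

Each stage contributes driven/driver: belt 7/4 = 1.75, chain 50/20 = 2.5, chain 20/12 = 1.6667, belt 54/18 = 3.
Overall: 1.75 × 2.5 × 1.6667 × 3 = 21.875.

21.9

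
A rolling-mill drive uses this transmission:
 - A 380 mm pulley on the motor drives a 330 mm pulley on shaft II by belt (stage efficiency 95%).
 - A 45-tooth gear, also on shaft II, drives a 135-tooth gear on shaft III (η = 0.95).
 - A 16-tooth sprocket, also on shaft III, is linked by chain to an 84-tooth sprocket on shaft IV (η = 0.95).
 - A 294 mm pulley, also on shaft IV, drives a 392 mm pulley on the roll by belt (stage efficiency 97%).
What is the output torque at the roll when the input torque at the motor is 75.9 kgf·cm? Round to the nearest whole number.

After the belt (330/380): 75.9 × 0.86842 × 0.95 = 62.618 kgf·cm
After the gear mesh (135/45): 62.618 × 3 × 0.95 = 178.46 kgf·cm
After the chain (84/16): 178.46 × 5.25 × 0.95 = 890.07 kgf·cm
After the belt (392/294): 890.07 × 1.3333 × 0.97 = 1151.2 kgf·cm

1151 kgf·cm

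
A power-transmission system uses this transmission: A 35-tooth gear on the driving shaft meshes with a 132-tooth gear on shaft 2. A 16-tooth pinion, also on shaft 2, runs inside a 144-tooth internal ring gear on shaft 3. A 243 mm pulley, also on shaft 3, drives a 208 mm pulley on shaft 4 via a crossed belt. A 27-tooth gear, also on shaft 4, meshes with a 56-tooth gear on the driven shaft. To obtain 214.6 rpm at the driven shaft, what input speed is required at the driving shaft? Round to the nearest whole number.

Overall ratio R = 3.7714 × 9 × 0.85597 × 2.0741 = 60.26.
Required input speed = output speed × R = 214.6 × 60.26 = 12932 rpm.

12932 rpm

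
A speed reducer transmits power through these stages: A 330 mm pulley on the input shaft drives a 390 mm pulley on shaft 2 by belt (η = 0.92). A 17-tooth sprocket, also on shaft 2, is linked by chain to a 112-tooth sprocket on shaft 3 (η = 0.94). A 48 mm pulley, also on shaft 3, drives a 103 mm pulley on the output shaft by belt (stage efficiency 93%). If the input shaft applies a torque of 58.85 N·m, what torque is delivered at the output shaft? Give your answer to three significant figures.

791 N·m

belt 390/330 = 1.1818 → τ = 58.85·1.1818·0.92 = 63.986 N·m
chain 112/17 = 6.5882 → τ = 63.986·6.5882·0.94 = 396.26 N·m
belt 103/48 = 2.1458 → τ = 396.26·2.1458·0.93 = 790.79 N·m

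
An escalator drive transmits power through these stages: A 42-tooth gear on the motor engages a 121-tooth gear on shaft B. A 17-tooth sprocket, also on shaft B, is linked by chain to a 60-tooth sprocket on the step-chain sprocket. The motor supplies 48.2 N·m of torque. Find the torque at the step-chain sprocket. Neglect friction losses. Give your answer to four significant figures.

After the gear mesh (121/42): 48.2 × 2.881 = 138.86 N·m
After the chain (60/17): 138.86 × 3.5294 = 490.1 N·m

490.1 N·m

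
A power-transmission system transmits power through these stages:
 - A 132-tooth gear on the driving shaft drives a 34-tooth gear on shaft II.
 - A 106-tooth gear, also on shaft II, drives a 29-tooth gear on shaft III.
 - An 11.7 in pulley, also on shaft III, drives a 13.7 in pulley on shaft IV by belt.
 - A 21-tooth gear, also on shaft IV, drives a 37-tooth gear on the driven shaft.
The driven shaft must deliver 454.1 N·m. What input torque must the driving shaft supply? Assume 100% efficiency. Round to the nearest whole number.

Overall ratio R = 0.25758 × 0.27358 × 1.1709 × 1.7619 = 0.14538.
Input torque = output torque / R = 454.1 / 0.14538 = 3123.5 N·m.

3123 N·m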